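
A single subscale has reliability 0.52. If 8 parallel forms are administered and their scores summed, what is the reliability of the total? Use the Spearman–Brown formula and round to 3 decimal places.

0.897

ρ_k = kρ / (1 + (k−1)ρ) = 8·0.52 / (1 + 7·0.52) = 4.160 / 4.640 = 0.897.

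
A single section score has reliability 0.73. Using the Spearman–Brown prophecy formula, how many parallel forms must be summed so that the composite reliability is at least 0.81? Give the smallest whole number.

k ≥ ρ*(1−ρ₁)/(ρ₁(1−ρ*)) = 0.81·0.27 / (0.73·0.19) = 1.577.
Smallest integer k = 2.

2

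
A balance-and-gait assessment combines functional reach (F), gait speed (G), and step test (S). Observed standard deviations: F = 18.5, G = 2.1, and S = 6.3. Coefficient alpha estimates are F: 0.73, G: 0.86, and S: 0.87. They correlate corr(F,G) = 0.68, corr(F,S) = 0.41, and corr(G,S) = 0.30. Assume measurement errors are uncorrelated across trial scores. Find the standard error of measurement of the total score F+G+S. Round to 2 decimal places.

Var(total) = 386.35 + 156.345 = 542.695.
True-score variance = 288.165 + 156.345 = 444.51, so reliability = 0.8191.
Error variance = 542.695 − 444.51 = 98.1846; SEM = √98.1846 = 9.91.

9.91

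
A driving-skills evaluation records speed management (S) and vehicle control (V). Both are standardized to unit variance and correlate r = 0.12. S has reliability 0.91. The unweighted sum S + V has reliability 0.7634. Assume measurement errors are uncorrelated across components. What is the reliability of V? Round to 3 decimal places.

0.560

Var(S+V) = 2 + 2·0.12 = 2.240.
True-score variance = ρ_S + ρ_V + 2·0.12, so 0.7634 = (0.91 + ρ_V + 0.24) / 2.240.
ρ_V = 0.7634·2.240 − 0.91 − 0.24 = 0.560.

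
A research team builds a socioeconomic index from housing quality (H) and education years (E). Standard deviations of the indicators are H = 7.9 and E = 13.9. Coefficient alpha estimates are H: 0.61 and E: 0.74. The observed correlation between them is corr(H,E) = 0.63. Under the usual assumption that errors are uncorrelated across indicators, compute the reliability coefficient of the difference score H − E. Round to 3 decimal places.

0.364

Var(H−E) = 7.9² + 13.9² − 2·7.9·13.9·0.63 = 255.62 − 138.361 = 117.259.
Because errors are independent across components, Cov(Tᵢ,Tⱼ) = Cov(Xᵢ,Xⱼ); the off-diagonal part of the true-score variance is the same as above.
True-score variance = [7.9²·0.61 + 13.9²·0.74] − 138.361 = 181.046 − 138.361 = 42.6849.
Reliability = 42.6849 / 117.259 = 0.364.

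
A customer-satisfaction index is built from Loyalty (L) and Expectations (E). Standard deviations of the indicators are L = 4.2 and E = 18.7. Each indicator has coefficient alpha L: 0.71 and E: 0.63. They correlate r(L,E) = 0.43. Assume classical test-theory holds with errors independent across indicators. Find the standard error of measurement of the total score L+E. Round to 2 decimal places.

Var(total) = 367.33 + 67.5444 = 434.874.
True-score variance = 232.829 + 67.5444 = 300.373, so reliability = 0.6907.
Error variance = 434.874 − 300.373 = 134.501; SEM = √134.501 = 11.60.

11.60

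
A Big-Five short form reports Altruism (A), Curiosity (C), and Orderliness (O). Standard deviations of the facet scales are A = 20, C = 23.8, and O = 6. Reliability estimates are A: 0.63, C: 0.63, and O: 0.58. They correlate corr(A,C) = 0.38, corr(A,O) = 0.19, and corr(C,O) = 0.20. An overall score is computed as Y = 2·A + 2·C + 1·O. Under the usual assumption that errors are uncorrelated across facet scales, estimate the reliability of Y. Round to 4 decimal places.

0.7398

Var(Y) = 2²·20² + 2²·23.8² + 6² + 2·[4·20·23.8·0.38 + 2·20·6·0.19 + 2·23.8·6·0.20] = 3901.76 + 1652.48 = 5554.24.
With uncorrelated errors the cross-covariances are all true-score covariance, so they carry over unchanged; only the diagonal terms shrink to ρᵢσᵢ².
True-score variance = [2²·20²·0.63 + 2²·23.8²·0.63 + 6²·0.58] + 1652.48 = 2456.31 + 1652.48 = 4108.79.
Reliability = 4108.79 / 5554.24 = 0.7398.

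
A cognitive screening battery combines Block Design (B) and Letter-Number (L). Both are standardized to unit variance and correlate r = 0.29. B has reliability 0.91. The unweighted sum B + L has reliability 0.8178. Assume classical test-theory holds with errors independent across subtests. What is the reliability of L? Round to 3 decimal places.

0.620

Var(B+L) = 2 + 2·0.29 = 2.580.
True-score variance = ρ_B + ρ_L + 2·0.29, so 0.8178 = (0.91 + ρ_L + 0.58) / 2.580.
ρ_L = 0.8178·2.580 − 0.91 − 0.58 = 0.620.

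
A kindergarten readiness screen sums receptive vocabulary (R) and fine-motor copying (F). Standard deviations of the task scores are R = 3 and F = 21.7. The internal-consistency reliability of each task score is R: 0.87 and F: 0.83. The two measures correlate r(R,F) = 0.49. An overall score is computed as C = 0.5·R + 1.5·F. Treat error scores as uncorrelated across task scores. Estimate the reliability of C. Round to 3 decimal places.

Var(C) = 0.5²·3² + 1.5²·21.7² + 2·[0.75·3·21.7·0.49] = 1061.75 + 47.8485 = 1109.6.
With uncorrelated errors the cross-covariances are all true-score covariance, so they carry over unchanged; only the diagonal terms shrink to ρᵢσᵢ².
True-score variance = [0.5²·3²·0.87 + 1.5²·21.7²·0.83] + 47.8485 = 881.345 + 47.8485 = 929.193.
Reliability = 929.193 / 1109.6 = 0.837.

0.837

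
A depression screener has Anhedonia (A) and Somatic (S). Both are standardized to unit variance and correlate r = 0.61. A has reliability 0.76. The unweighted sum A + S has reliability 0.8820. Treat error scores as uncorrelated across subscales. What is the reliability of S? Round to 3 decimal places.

Var(A+S) = 2 + 2·0.61 = 3.220.
True-score variance = ρ_A + ρ_S + 2·0.61, so 0.8820 = (0.76 + ρ_S + 1.22) / 3.220.
ρ_S = 0.8820·3.220 − 0.76 − 1.22 = 0.860.

0.860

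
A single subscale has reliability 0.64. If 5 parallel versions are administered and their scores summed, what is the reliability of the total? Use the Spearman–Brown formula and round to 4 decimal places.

0.8989

ρ_k = kρ / (1 + (k−1)ρ) = 5·0.64 / (1 + 4·0.64) = 3.200 / 3.560 = 0.8989.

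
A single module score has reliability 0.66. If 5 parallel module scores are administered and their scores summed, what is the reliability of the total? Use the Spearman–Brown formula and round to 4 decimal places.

ρ_k = kρ / (1 + (k−1)ρ) = 5·0.66 / (1 + 4·0.66) = 3.300 / 3.640 = 0.9066.

0.9066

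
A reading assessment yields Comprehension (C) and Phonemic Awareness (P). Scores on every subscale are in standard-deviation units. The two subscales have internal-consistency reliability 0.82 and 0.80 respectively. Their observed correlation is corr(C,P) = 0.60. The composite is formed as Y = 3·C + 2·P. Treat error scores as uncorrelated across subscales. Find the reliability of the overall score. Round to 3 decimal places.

Var(Y) = 3² + 2² + 2·[6·0.60] = 13 + 7.2 = 20.2.
Under uncorrelated errors the observed covariances equal the true-score covariances, so only the own-variance terms attenuate.
True-score variance = [3²·0.82 + 2²·0.80] + 7.2 = 10.58 + 7.2 = 17.78.
Reliability = 17.78 / 20.2 = 0.880.

0.880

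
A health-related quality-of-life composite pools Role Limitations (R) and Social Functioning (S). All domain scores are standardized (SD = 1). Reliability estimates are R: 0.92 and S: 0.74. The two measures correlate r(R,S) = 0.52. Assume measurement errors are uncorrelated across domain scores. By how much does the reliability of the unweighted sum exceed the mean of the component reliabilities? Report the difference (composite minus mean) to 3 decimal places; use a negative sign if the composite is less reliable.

0.058

Var(sum) = 2 + 1.04 = 3.04; true-score variance = 1.66 + 1.04 = 2.7; composite reliability = 0.8882.
Mean component reliability = 0.8300.
Difference = 0.8882 − 0.8300 = 0.058.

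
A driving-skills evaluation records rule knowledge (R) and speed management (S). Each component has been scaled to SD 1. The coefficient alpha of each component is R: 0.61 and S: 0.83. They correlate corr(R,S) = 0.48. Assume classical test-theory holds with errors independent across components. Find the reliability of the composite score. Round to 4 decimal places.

0.8108

Var(R+S) = 2 + 2·[0.48] = 2 + 0.96 = 2.96.
Because errors are independent across components, Cov(Tᵢ,Tⱼ) = Cov(Xᵢ,Xⱼ); the off-diagonal part of the true-score variance is the same as above.
True-score variance = [0.61 + 0.83] + 0.96 = 1.44 + 0.96 = 2.4.
Reliability = 2.4 / 2.96 = 0.8108.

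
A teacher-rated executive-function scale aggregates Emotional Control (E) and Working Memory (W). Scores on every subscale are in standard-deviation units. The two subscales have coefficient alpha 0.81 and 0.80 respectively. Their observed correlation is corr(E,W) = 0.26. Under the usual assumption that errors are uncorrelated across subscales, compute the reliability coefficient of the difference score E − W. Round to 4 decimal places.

Var(E−W) = 1 + 1 − 2·0.26 = 2 − 0.52 = 1.48.
Under uncorrelated errors the observed covariances equal the true-score covariances, so only the own-variance terms attenuate.
True-score variance = [0.81 + 0.80] − 0.52 = 1.61 − 0.52 = 1.09.
Reliability = 1.09 / 1.48 = 0.7365.

0.7365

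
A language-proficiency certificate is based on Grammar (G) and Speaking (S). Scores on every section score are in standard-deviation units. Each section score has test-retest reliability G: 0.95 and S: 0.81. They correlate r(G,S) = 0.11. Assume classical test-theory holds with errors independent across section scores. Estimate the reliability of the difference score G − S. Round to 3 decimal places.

Var(G−S) = 1 + 1 − 2·0.11 = 2 − 0.22 = 1.78.
With uncorrelated errors the cross-covariances are all true-score covariance, so they carry over unchanged; only the diagonal terms shrink to ρᵢσᵢ².
True-score variance = [0.95 + 0.81] − 0.22 = 1.76 − 0.22 = 1.54.
Reliability = 1.54 / 1.78 = 0.865.

0.865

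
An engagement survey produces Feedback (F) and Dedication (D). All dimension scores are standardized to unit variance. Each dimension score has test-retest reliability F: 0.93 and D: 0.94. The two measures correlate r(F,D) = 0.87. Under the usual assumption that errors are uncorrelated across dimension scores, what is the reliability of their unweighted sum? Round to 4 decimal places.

Var(F+D) = 2 + 2·[0.87] = 2 + 1.74 = 3.74.
With uncorrelated errors the cross-covariances are all true-score covariance, so they carry over unchanged; only the diagonal terms shrink to ρᵢσᵢ².
True-score variance = [0.93 + 0.94] + 1.74 = 1.87 + 1.74 = 3.61.
Reliability = 3.61 / 3.74 = 0.9652.

0.9652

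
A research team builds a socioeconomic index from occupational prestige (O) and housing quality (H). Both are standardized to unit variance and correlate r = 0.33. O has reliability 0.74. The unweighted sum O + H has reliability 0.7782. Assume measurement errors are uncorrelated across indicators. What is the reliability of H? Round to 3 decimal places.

Var(O+H) = 2 + 2·0.33 = 2.660.
True-score variance = ρ_O + ρ_H + 2·0.33, so 0.7782 = (0.74 + ρ_H + 0.66) / 2.660.
ρ_H = 0.7782·2.660 − 0.74 − 0.66 = 0.670.

0.670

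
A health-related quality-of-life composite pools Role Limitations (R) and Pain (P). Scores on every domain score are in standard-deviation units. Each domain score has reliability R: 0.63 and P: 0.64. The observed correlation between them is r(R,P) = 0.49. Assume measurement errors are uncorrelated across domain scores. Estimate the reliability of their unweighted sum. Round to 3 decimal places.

0.755

Var(R+P) = 2 + 2·[0.49] = 2 + 0.98 = 2.98.
With uncorrelated errors the cross-covariances are all true-score covariance, so they carry over unchanged; only the diagonal terms shrink to ρᵢσᵢ².
True-score variance = [0.63 + 0.64] + 0.98 = 1.27 + 0.98 = 2.25.
Reliability = 2.25 / 2.98 = 0.755.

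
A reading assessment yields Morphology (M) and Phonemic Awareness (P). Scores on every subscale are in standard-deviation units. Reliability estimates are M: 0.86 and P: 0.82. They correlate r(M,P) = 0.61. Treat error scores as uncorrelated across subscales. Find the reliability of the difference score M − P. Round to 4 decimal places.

Var(M−P) = 1 + 1 − 2·0.61 = 2 − 1.22 = 0.78.
With uncorrelated errors the cross-covariances are all true-score covariance, so they carry over unchanged; only the diagonal terms shrink to ρᵢσᵢ².
True-score variance = [0.86 + 0.82] − 1.22 = 1.68 − 1.22 = 0.46.
Reliability = 0.46 / 0.78 = 0.5897.

0.5897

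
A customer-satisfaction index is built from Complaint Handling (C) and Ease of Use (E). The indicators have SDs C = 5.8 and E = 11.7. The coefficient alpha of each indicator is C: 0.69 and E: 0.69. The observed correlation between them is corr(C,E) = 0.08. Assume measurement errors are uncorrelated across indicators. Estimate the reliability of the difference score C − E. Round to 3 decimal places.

0.669

Var(C−E) = 5.8² + 11.7² − 2·5.8·11.7·0.08 = 170.53 − 10.8576 = 159.672.
Under uncorrelated errors the observed covariances equal the true-score covariances, so only the own-variance terms attenuate.
True-score variance = [5.8²·0.69 + 11.7²·0.69] − 10.8576 = 117.666 − 10.8576 = 106.808.
Reliability = 106.808 / 159.672 = 0.669.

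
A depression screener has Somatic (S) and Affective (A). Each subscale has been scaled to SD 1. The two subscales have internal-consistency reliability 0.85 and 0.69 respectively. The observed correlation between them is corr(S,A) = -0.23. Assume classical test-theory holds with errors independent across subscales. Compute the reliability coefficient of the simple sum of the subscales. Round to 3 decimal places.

0.701

Var(S+A) = 2 + 2·[(-0.23)] = 2 − 0.46 = 1.54.
With uncorrelated errors the cross-covariances are all true-score covariance, so they carry over unchanged; only the diagonal terms shrink to ρᵢσᵢ².
True-score variance = [0.85 + 0.69] − 0.46 = 1.54 − 0.46 = 1.08.
Reliability = 1.08 / 1.54 = 0.701.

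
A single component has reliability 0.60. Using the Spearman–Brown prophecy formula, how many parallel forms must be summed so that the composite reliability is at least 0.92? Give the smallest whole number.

k ≥ ρ*(1−ρ₁)/(ρ₁(1−ρ*)) = 0.92·0.40 / (0.60·0.08) = 7.667.
Smallest integer k = 8.

8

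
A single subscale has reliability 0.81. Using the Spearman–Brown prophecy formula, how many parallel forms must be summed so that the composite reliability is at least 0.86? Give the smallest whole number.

k ≥ ρ*(1−ρ₁)/(ρ₁(1−ρ*)) = 0.86·0.19 / (0.81·0.14) = 1.441.
Smallest integer k = 2.

2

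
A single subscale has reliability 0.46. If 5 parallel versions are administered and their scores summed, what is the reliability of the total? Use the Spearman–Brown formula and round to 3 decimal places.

0.810

ρ_k = kρ / (1 + (k−1)ρ) = 5·0.46 / (1 + 4·0.46) = 2.300 / 2.840 = 0.810.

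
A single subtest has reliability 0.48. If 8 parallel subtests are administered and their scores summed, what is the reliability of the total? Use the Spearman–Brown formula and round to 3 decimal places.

ρ_k = kρ / (1 + (k−1)ρ) = 8·0.48 / (1 + 7·0.48) = 3.840 / 4.360 = 0.881.

0.881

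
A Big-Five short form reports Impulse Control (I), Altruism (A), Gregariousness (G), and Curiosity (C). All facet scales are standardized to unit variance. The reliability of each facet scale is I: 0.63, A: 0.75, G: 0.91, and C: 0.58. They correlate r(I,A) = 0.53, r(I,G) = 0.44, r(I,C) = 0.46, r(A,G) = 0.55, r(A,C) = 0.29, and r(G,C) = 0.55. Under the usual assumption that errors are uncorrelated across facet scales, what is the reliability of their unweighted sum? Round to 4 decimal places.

0.8828

Var(I+A+G+C) = 4 + 2·[0.53 + 0.44 + 0.46 + 0.55 + 0.29 + 0.55] = 4 + 5.64 = 9.64.
Because errors are independent across components, Cov(Tᵢ,Tⱼ) = Cov(Xᵢ,Xⱼ); the off-diagonal part of the true-score variance is the same as above.
True-score variance = [0.63 + 0.75 + 0.91 + 0.58] + 5.64 = 2.87 + 5.64 = 8.51.
Reliability = 8.51 / 9.64 = 0.8828.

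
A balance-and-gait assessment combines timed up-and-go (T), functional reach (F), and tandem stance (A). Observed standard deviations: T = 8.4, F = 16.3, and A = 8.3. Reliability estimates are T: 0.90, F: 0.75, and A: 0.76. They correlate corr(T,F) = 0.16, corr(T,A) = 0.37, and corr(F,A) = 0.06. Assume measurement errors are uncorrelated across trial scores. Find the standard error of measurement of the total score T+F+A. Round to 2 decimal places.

9.49

Var(total) = 405.14 + 111.642 = 516.782.
True-score variance = 315.128 + 111.642 = 426.77, so reliability = 0.8258.
Error variance = 516.782 − 426.77 = 90.0121; SEM = √90.0121 = 9.49.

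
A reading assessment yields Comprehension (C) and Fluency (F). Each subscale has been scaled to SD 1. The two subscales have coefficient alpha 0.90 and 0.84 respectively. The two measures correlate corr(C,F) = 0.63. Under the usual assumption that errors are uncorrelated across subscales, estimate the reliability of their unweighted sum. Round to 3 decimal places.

Var(C+F) = 2 + 2·[0.63] = 2 + 1.26 = 3.26.
Under uncorrelated errors the observed covariances equal the true-score covariances, so only the own-variance terms attenuate.
True-score variance = [0.90 + 0.84] + 1.26 = 1.74 + 1.26 = 3.
Reliability = 3 / 3.26 = 0.920.

0.920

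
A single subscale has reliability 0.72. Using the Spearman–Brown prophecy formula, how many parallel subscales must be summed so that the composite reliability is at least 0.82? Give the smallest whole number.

k ≥ ρ*(1−ρ₁)/(ρ₁(1−ρ*)) = 0.82·0.28 / (0.72·0.18) = 1.772.
Smallest integer k = 2.

2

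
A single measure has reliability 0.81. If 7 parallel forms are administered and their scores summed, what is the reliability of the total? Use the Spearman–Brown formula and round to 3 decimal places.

0.968

ρ_k = kρ / (1 + (k−1)ρ) = 7·0.81 / (1 + 6·0.81) = 5.670 / 5.860 = 0.968.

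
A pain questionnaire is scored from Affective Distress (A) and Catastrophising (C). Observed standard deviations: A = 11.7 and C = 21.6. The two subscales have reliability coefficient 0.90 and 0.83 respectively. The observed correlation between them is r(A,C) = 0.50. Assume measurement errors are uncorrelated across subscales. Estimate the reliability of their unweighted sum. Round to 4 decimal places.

0.8914

Var(A+C) = 11.7² + 21.6² + 2·[11.7·21.6·0.50] = 603.45 + 252.72 = 856.17.
Because errors are independent across components, Cov(Tᵢ,Tⱼ) = Cov(Xᵢ,Xⱼ); the off-diagonal part of the true-score variance is the same as above.
True-score variance = [11.7²·0.90 + 21.6²·0.83] + 252.72 = 510.446 + 252.72 = 763.166.
Reliability = 763.166 / 856.17 = 0.8914.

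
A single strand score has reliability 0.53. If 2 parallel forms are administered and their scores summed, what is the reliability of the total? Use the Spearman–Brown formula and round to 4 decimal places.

ρ_k = kρ / (1 + (k−1)ρ) = 2·0.53 / (1 + 1·0.53) = 1.060 / 1.530 = 0.6928.

0.6928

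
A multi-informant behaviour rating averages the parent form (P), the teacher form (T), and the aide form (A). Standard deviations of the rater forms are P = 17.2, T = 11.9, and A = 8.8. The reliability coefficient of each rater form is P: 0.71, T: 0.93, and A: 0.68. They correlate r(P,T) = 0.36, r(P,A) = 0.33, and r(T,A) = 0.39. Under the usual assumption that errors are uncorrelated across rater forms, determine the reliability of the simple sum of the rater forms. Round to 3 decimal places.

0.857

Var(P+T+A) = 17.2² + 11.9² + 8.8² + 2·[17.2·11.9·0.36 + 17.2·8.8·0.33 + 11.9·8.8·0.39] = 514.89 + 328.949 = 843.839.
With uncorrelated errors the cross-covariances are all true-score covariance, so they carry over unchanged; only the diagonal terms shrink to ρᵢσᵢ².
True-score variance = [17.2²·0.71 + 11.9²·0.93 + 8.8²·0.68] + 328.949 = 394.403 + 328.949 = 723.352.
Reliability = 723.352 / 843.839 = 0.857.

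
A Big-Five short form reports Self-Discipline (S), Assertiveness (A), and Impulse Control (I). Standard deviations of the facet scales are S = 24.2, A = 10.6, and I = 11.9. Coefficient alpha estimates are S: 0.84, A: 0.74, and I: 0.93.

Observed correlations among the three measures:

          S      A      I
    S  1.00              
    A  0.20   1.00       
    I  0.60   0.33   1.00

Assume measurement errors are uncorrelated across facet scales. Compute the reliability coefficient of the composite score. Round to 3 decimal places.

0.903

Var(S+A+I) = 24.2² + 10.6² + 11.9² + 2·[24.2·10.6·0.20 + 24.2·11.9·0.60 + 10.6·11.9·0.33] = 839.61 + 531.436 = 1371.05.
Under uncorrelated errors the observed covariances equal the true-score covariances, so only the own-variance terms attenuate.
True-score variance = [24.2²·0.84 + 10.6²·0.74 + 11.9²·0.93] + 531.436 = 706.781 + 531.436 = 1238.22.
Reliability = 1238.22 / 1371.05 = 0.903.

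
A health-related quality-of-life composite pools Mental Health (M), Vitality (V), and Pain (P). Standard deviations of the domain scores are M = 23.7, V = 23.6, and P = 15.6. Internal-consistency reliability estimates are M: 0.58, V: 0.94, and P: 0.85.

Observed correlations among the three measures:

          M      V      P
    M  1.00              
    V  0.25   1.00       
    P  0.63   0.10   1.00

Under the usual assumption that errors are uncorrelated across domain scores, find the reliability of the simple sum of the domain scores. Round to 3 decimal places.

Var(M+V+P) = 23.7² + 23.6² + 15.6² + 2·[23.7·23.6·0.25 + 23.7·15.6·0.63 + 23.6·15.6·0.10] = 1362.01 + 819.139 = 2181.15.
With uncorrelated errors the cross-covariances are all true-score covariance, so they carry over unchanged; only the diagonal terms shrink to ρᵢσᵢ².
True-score variance = [23.7²·0.58 + 23.6²·0.94 + 15.6²·0.85] + 819.139 = 1056.18 + 819.139 = 1875.32.
Reliability = 1875.32 / 2181.15 = 0.860.

0.860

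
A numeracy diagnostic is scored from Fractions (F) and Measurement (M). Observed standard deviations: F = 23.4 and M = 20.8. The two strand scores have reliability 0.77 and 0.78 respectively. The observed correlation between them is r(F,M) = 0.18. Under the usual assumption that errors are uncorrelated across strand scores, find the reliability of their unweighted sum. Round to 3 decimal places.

0.809

Var(F+M) = 23.4² + 20.8² + 2·[23.4·20.8·0.18] = 980.2 + 175.219 = 1155.42.
With uncorrelated errors the cross-covariances are all true-score covariance, so they carry over unchanged; only the diagonal terms shrink to ρᵢσᵢ².
True-score variance = [23.4²·0.77 + 20.8²·0.78] + 175.219 = 759.08 + 175.219 = 934.3.
Reliability = 934.3 / 1155.42 = 0.809.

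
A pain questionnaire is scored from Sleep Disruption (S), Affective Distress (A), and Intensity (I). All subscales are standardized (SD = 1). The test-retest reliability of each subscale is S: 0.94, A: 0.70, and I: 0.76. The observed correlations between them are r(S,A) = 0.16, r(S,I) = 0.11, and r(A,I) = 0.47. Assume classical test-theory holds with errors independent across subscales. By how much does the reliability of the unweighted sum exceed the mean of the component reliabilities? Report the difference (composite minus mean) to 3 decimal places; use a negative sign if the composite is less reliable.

0.066

Var(sum) = 3 + 1.48 = 4.48; true-score variance = 2.4 + 1.48 = 3.88; composite reliability = 0.8661.
Mean component reliability = 0.8000.
Difference = 0.8661 − 0.8000 = 0.066.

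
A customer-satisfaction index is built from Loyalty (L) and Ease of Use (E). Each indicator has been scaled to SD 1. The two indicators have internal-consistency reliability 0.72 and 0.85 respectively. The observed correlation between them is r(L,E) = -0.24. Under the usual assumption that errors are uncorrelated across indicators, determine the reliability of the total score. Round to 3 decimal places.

Var(L+E) = 2 + 2·[(-0.24)] = 2 − 0.48 = 1.52.
With uncorrelated errors the cross-covariances are all true-score covariance, so they carry over unchanged; only the diagonal terms shrink to ρᵢσᵢ².
True-score variance = [0.72 + 0.85] − 0.48 = 1.57 − 0.48 = 1.09.
Reliability = 1.09 / 1.52 = 0.717.

0.717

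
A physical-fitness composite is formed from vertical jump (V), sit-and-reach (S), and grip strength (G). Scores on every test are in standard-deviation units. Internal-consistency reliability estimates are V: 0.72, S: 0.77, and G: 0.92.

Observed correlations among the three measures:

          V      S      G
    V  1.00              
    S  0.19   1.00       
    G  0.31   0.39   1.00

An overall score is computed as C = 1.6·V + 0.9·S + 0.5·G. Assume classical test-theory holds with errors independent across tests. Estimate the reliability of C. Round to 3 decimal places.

0.816

Var(C) = 1.6² + 0.9² + 0.5² + 2·[1.44·0.19 + 0.8·0.31 + 0.45·0.39] = 3.62 + 1.3942 = 5.0142.
Because errors are independent across components, Cov(Tᵢ,Tⱼ) = Cov(Xᵢ,Xⱼ); the off-diagonal part of the true-score variance is the same as above.
True-score variance = [1.6²·0.72 + 0.9²·0.77 + 0.5²·0.92] + 1.3942 = 2.6969 + 1.3942 = 4.0911.
Reliability = 4.0911 / 5.0142 = 0.816.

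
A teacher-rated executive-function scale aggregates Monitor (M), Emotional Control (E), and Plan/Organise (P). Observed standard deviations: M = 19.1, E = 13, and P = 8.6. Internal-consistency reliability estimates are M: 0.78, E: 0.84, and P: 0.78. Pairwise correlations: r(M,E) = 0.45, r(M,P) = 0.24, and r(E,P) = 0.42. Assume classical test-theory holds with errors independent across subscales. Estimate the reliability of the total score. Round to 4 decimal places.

0.8769

Var(M+E+P) = 19.1² + 13² + 8.6² + 2·[19.1·13·0.45 + 19.1·8.6·0.24 + 13·8.6·0.42] = 607.77 + 396.227 = 1004.
Because errors are independent across components, Cov(Tᵢ,Tⱼ) = Cov(Xᵢ,Xⱼ); the off-diagonal part of the true-score variance is the same as above.
True-score variance = [19.1²·0.78 + 13²·0.84 + 8.6²·0.78] + 396.227 = 484.201 + 396.227 = 880.427.
Reliability = 880.427 / 1004 = 0.8769.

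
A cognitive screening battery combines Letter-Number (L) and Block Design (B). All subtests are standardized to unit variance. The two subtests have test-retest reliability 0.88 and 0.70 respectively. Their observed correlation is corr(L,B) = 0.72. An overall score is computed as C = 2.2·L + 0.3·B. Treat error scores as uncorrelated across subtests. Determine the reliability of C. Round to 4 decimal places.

0.8966

Var(C) = 2.2² + 0.3² + 2·[0.66·0.72] = 4.93 + 0.9504 = 5.8804.
With uncorrelated errors the cross-covariances are all true-score covariance, so they carry over unchanged; only the diagonal terms shrink to ρᵢσᵢ².
True-score variance = [2.2²·0.88 + 0.3²·0.70] + 0.9504 = 4.3222 + 0.9504 = 5.2726.
Reliability = 5.2726 / 5.8804 = 0.8966.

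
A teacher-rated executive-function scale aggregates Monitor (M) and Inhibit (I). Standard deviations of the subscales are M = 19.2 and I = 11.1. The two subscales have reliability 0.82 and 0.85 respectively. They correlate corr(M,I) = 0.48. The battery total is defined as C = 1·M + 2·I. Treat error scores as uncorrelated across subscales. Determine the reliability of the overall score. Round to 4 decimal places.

Var(C) = 19.2² + 2²·11.1² + 2·[2·19.2·11.1·0.48] = 861.48 + 409.19 = 1270.67.
Because errors are independent across components, Cov(Tᵢ,Tⱼ) = Cov(Xᵢ,Xⱼ); the off-diagonal part of the true-score variance is the same as above.
True-score variance = [19.2²·0.82 + 2²·11.1²·0.85] + 409.19 = 721.199 + 409.19 = 1130.39.
Reliability = 1130.39 / 1270.67 = 0.8896.

0.8896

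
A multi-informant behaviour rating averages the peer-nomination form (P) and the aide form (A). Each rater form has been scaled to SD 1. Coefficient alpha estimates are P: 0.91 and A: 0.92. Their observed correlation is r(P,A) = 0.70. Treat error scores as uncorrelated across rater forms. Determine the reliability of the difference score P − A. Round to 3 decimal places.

0.717

Var(P−A) = 1 + 1 − 2·0.70 = 2 − 1.4 = 0.6.
With uncorrelated errors the cross-covariances are all true-score covariance, so they carry over unchanged; only the diagonal terms shrink to ρᵢσᵢ².
True-score variance = [0.91 + 0.92] − 1.4 = 1.83 − 1.4 = 0.43.
Reliability = 0.43 / 0.6 = 0.717.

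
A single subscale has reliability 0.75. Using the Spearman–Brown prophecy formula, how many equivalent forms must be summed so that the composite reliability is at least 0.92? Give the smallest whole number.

k ≥ ρ*(1−ρ₁)/(ρ₁(1−ρ*)) = 0.92·0.25 / (0.75·0.08) = 3.833.
Smallest integer k = 4.

4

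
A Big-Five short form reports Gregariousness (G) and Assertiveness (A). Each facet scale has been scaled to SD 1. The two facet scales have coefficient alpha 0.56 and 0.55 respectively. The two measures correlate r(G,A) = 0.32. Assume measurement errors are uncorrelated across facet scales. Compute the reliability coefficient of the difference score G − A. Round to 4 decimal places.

Var(G−A) = 1 + 1 − 2·0.32 = 2 − 0.64 = 1.36.
Under uncorrelated errors the observed covariances equal the true-score covariances, so only the own-variance terms attenuate.
True-score variance = [0.56 + 0.55] − 0.64 = 1.11 − 0.64 = 0.47.
Reliability = 0.47 / 1.36 = 0.3456.

0.3456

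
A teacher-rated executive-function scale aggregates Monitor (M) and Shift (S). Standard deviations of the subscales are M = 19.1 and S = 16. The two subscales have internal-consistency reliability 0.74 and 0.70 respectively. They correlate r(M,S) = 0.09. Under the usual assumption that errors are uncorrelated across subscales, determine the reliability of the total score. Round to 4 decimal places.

Var(M+S) = 19.1² + 16² + 2·[19.1·16·0.09] = 620.81 + 55.008 = 675.818.
Because errors are independent across components, Cov(Tᵢ,Tⱼ) = Cov(Xᵢ,Xⱼ); the off-diagonal part of the true-score variance is the same as above.
True-score variance = [19.1²·0.74 + 16²·0.70] + 55.008 = 449.159 + 55.008 = 504.167.
Reliability = 504.167 / 675.818 = 0.7460.

0.7460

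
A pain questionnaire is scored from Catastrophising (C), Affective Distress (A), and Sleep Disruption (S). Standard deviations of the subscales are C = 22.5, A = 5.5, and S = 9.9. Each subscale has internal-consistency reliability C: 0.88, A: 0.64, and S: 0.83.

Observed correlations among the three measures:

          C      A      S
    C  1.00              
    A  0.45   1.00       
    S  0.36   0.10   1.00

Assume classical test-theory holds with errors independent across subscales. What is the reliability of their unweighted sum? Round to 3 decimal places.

Var(C+A+S) = 22.5² + 5.5² + 9.9² + 2·[22.5·5.5·0.45 + 22.5·9.9·0.36 + 5.5·9.9·0.10] = 634.51 + 282.645 = 917.155.
Under uncorrelated errors the observed covariances equal the true-score covariances, so only the own-variance terms attenuate.
True-score variance = [22.5²·0.88 + 5.5²·0.64 + 9.9²·0.83] + 282.645 = 546.208 + 282.645 = 828.853.
Reliability = 828.853 / 917.155 = 0.904.

0.904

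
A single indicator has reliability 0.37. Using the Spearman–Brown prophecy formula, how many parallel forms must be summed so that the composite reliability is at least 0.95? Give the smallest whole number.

33

k ≥ ρ*(1−ρ₁)/(ρ₁(1−ρ*)) = 0.95·0.63 / (0.37·0.05) = 32.351.
Smallest integer k = 33.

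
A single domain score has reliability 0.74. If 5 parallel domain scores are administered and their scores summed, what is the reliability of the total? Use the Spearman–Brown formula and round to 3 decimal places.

ρ_k = kρ / (1 + (k−1)ρ) = 5·0.74 / (1 + 4·0.74) = 3.700 / 3.960 = 0.934.

0.934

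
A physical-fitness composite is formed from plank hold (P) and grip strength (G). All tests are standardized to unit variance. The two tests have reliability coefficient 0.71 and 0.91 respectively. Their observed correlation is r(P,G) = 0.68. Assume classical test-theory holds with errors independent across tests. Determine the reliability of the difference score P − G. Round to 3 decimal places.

0.406

Var(P−G) = 1 + 1 − 2·0.68 = 2 − 1.36 = 0.64.
Under uncorrelated errors the observed covariances equal the true-score covariances, so only the own-variance terms attenuate.
True-score variance = [0.71 + 0.91] − 1.36 = 1.62 − 1.36 = 0.26.
Reliability = 0.26 / 0.64 = 0.406.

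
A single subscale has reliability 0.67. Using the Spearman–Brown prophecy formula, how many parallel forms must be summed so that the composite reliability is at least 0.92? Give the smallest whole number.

k ≥ ρ*(1−ρ₁)/(ρ₁(1−ρ*)) = 0.92·0.33 / (0.67·0.08) = 5.664.
Smallest integer k = 6.

6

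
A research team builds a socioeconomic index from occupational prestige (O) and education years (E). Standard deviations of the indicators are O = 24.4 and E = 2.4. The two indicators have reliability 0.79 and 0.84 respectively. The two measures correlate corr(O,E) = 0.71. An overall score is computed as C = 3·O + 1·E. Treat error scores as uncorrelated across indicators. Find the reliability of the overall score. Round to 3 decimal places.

Var(C) = 3²·24.4² + 2.4² + 2·[3·24.4·2.4·0.71] = 5364 + 249.466 = 5613.47.
Because errors are independent across components, Cov(Tᵢ,Tⱼ) = Cov(Xᵢ,Xⱼ); the off-diagonal part of the true-score variance is the same as above.
True-score variance = [3²·24.4²·0.79 + 2.4²·0.84] + 249.466 = 4237.85 + 249.466 = 4487.31.
Reliability = 4487.31 / 5613.47 = 0.799.

0.799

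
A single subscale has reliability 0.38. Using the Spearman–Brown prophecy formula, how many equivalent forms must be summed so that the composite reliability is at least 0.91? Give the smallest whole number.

k ≥ ρ*(1−ρ₁)/(ρ₁(1−ρ*)) = 0.91·0.62 / (0.38·0.09) = 16.497.
Smallest integer k = 17.

17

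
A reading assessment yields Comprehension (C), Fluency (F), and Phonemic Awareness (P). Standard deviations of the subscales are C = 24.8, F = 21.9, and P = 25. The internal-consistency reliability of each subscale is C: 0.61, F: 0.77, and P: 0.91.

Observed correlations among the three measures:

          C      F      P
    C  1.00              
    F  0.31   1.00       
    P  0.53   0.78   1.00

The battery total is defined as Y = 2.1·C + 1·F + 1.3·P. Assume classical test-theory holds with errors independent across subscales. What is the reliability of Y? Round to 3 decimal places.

Var(Y) = 2.1²·24.8² + 21.9² + 1.3²·25² + 2·[2.1·24.8·21.9·0.31 + 2.73·24.8·25·0.53 + 1.3·21.9·25·0.78] = 4248.19 + 3611.63 = 7859.81.
Because errors are independent across components, Cov(Tᵢ,Tⱼ) = Cov(Xᵢ,Xⱼ); the off-diagonal part of the true-score variance is the same as above.
True-score variance = [2.1²·24.8²·0.61 + 21.9²·0.77 + 1.3²·25²·0.91] + 3611.63 = 2985.01 + 3611.63 = 6596.63.
Reliability = 6596.63 / 7859.81 = 0.839.

0.839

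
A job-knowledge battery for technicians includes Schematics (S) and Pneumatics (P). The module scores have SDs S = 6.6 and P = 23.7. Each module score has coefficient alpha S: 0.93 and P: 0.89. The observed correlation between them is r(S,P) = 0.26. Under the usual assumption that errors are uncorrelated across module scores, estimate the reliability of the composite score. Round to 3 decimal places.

Var(S+P) = 6.6² + 23.7² + 2·[6.6·23.7·0.26] = 605.25 + 81.3384 = 686.588.
Under uncorrelated errors the observed covariances equal the true-score covariances, so only the own-variance terms attenuate.
True-score variance = [6.6²·0.93 + 23.7²·0.89] + 81.3384 = 540.415 + 81.3384 = 621.753.
Reliability = 621.753 / 686.588 = 0.906.

0.906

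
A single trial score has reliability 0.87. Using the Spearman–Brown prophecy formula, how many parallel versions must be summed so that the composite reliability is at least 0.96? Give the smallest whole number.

k ≥ ρ*(1−ρ₁)/(ρ₁(1−ρ*)) = 0.96·0.13 / (0.87·0.04) = 3.586.
Smallest integer k = 4.

4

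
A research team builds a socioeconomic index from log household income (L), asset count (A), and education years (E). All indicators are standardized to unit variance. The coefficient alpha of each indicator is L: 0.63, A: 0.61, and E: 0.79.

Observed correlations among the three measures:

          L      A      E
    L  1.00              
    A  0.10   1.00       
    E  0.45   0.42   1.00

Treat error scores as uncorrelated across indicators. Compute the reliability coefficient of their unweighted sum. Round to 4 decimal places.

0.8036

Var(L+A+E) = 3 + 2·[0.10 + 0.45 + 0.42] = 3 + 1.94 = 4.94.
Because errors are independent across components, Cov(Tᵢ,Tⱼ) = Cov(Xᵢ,Xⱼ); the off-diagonal part of the true-score variance is the same as above.
True-score variance = [0.63 + 0.61 + 0.79] + 1.94 = 2.03 + 1.94 = 3.97.
Reliability = 3.97 / 4.94 = 0.8036.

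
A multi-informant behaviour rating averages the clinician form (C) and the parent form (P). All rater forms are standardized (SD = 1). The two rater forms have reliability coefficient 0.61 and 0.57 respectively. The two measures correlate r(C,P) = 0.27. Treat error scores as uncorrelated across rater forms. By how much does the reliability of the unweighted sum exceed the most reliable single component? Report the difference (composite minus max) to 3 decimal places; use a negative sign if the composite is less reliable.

0.067

Var(sum) = 2 + 0.54 = 2.54; true-score variance = 1.18 + 0.54 = 1.72; composite reliability = 0.6772.
Max component reliability = 0.6100.
Difference = 0.6772 − 0.6100 = 0.067.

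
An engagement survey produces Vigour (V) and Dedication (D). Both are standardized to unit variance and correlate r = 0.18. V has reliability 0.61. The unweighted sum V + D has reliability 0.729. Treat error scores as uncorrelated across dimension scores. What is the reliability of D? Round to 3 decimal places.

0.750

Var(V+D) = 2 + 2·0.18 = 2.360.
True-score variance = ρ_V + ρ_D + 2·0.18, so 0.729 = (0.61 + ρ_D + 0.36) / 2.360.
ρ_D = 0.729·2.360 − 0.61 − 0.36 = 0.750.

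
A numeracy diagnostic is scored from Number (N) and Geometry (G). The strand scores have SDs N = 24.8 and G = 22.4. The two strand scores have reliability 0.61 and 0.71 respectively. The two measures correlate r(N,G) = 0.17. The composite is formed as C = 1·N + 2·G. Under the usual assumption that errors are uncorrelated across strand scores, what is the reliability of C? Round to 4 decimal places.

Var(C) = 24.8² + 2²·22.4² + 2·[2·24.8·22.4·0.17] = 2622.08 + 377.754 = 2999.83.
Under uncorrelated errors the observed covariances equal the true-score covariances, so only the own-variance terms attenuate.
True-score variance = [24.8²·0.61 + 2²·22.4²·0.71] + 377.754 = 1800.17 + 377.754 = 2177.93.
Reliability = 2177.93 / 2999.83 = 0.7260.

0.7260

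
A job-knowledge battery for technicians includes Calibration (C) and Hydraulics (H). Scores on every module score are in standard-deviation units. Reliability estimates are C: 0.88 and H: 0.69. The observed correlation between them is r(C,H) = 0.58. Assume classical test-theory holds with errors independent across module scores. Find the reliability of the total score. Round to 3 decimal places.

Var(C+H) = 2 + 2·[0.58] = 2 + 1.16 = 3.16.
Under uncorrelated errors the observed covariances equal the true-score covariances, so only the own-variance terms attenuate.
True-score variance = [0.88 + 0.69] + 1.16 = 1.57 + 1.16 = 2.73.
Reliability = 2.73 / 3.16 = 0.864.

0.864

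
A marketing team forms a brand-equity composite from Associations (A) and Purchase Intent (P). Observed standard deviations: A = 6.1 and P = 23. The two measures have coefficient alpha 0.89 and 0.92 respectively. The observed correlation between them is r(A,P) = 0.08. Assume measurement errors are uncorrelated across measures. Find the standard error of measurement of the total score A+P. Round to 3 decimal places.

6.813

Var(total) = 566.21 + 22.448 = 588.658.
True-score variance = 519.797 + 22.448 = 542.245, so reliability = 0.9212.
Error variance = 588.658 − 542.245 = 46.4131; SEM = √46.4131 = 6.813.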